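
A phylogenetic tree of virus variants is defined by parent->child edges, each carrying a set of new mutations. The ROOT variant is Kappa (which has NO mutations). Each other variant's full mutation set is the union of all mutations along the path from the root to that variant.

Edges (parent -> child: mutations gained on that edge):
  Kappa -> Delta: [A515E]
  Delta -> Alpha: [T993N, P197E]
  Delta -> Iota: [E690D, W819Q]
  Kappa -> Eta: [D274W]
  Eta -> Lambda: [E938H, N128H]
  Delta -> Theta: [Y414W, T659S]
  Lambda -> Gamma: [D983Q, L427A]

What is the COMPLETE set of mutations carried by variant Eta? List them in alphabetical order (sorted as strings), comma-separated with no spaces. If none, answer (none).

At Kappa: gained [] -> total []
At Eta: gained ['D274W'] -> total ['D274W']

Answer: D274W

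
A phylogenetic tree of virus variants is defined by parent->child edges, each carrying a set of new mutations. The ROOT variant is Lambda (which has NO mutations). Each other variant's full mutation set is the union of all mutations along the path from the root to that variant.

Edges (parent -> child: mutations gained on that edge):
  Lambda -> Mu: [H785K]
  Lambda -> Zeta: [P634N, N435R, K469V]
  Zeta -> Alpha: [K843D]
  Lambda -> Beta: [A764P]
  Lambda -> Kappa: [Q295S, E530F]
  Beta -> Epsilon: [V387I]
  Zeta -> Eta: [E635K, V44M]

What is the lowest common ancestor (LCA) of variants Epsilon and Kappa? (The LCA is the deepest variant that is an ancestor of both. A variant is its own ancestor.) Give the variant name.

Answer: Lambda

Derivation:
Path from root to Epsilon: Lambda -> Beta -> Epsilon
  ancestors of Epsilon: {Lambda, Beta, Epsilon}
Path from root to Kappa: Lambda -> Kappa
  ancestors of Kappa: {Lambda, Kappa}
Common ancestors: {Lambda}
Walk up from Kappa: Kappa (not in ancestors of Epsilon), Lambda (in ancestors of Epsilon)
Deepest common ancestor (LCA) = Lambda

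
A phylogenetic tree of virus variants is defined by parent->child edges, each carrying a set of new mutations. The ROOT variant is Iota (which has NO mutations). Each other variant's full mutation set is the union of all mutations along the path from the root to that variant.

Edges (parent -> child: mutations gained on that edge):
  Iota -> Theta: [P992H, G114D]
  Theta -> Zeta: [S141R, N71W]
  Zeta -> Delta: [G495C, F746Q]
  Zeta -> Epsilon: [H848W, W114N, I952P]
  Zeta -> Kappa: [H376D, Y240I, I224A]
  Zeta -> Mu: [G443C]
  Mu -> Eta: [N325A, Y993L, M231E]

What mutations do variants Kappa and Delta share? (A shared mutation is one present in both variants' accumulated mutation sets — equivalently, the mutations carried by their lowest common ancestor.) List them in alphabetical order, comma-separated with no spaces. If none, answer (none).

Answer: G114D,N71W,P992H,S141R

Derivation:
Accumulating mutations along path to Kappa:
  At Iota: gained [] -> total []
  At Theta: gained ['P992H', 'G114D'] -> total ['G114D', 'P992H']
  At Zeta: gained ['S141R', 'N71W'] -> total ['G114D', 'N71W', 'P992H', 'S141R']
  At Kappa: gained ['H376D', 'Y240I', 'I224A'] -> total ['G114D', 'H376D', 'I224A', 'N71W', 'P992H', 'S141R', 'Y240I']
Mutations(Kappa) = ['G114D', 'H376D', 'I224A', 'N71W', 'P992H', 'S141R', 'Y240I']
Accumulating mutations along path to Delta:
  At Iota: gained [] -> total []
  At Theta: gained ['P992H', 'G114D'] -> total ['G114D', 'P992H']
  At Zeta: gained ['S141R', 'N71W'] -> total ['G114D', 'N71W', 'P992H', 'S141R']
  At Delta: gained ['G495C', 'F746Q'] -> total ['F746Q', 'G114D', 'G495C', 'N71W', 'P992H', 'S141R']
Mutations(Delta) = ['F746Q', 'G114D', 'G495C', 'N71W', 'P992H', 'S141R']
Intersection: ['G114D', 'H376D', 'I224A', 'N71W', 'P992H', 'S141R', 'Y240I'] ∩ ['F746Q', 'G114D', 'G495C', 'N71W', 'P992H', 'S141R'] = ['G114D', 'N71W', 'P992H', 'S141R']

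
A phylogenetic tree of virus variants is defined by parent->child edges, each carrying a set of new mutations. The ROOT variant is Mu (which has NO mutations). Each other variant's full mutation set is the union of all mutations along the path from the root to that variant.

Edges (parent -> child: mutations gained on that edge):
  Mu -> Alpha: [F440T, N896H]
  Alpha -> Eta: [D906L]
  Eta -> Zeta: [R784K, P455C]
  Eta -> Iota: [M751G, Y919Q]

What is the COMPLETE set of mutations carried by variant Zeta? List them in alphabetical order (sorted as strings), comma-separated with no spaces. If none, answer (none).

At Mu: gained [] -> total []
At Alpha: gained ['F440T', 'N896H'] -> total ['F440T', 'N896H']
At Eta: gained ['D906L'] -> total ['D906L', 'F440T', 'N896H']
At Zeta: gained ['R784K', 'P455C'] -> total ['D906L', 'F440T', 'N896H', 'P455C', 'R784K']

Answer: D906L,F440T,N896H,P455C,R784K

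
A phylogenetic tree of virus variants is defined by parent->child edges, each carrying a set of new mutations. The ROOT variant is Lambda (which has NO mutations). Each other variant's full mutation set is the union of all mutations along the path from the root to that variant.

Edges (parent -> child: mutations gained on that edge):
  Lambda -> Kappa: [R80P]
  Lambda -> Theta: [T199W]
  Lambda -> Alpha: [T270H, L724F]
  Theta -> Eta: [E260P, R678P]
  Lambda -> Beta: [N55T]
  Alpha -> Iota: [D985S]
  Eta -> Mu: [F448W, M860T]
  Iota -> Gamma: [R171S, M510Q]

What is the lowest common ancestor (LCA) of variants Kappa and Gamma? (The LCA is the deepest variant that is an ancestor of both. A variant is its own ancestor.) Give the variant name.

Answer: Lambda

Derivation:
Path from root to Kappa: Lambda -> Kappa
  ancestors of Kappa: {Lambda, Kappa}
Path from root to Gamma: Lambda -> Alpha -> Iota -> Gamma
  ancestors of Gamma: {Lambda, Alpha, Iota, Gamma}
Common ancestors: {Lambda}
Walk up from Gamma: Gamma (not in ancestors of Kappa), Iota (not in ancestors of Kappa), Alpha (not in ancestors of Kappa), Lambda (in ancestors of Kappa)
Deepest common ancestor (LCA) = Lambda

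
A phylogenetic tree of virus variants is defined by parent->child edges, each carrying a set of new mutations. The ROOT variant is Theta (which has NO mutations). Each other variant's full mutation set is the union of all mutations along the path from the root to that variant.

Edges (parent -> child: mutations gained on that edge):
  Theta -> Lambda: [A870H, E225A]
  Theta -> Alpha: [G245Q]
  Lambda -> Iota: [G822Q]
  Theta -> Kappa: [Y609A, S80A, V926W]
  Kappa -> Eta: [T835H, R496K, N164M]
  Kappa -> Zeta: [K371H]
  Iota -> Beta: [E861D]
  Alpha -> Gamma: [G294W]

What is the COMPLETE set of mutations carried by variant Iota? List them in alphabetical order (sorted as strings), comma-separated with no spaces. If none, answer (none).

Answer: A870H,E225A,G822Q

Derivation:
At Theta: gained [] -> total []
At Lambda: gained ['A870H', 'E225A'] -> total ['A870H', 'E225A']
At Iota: gained ['G822Q'] -> total ['A870H', 'E225A', 'G822Q']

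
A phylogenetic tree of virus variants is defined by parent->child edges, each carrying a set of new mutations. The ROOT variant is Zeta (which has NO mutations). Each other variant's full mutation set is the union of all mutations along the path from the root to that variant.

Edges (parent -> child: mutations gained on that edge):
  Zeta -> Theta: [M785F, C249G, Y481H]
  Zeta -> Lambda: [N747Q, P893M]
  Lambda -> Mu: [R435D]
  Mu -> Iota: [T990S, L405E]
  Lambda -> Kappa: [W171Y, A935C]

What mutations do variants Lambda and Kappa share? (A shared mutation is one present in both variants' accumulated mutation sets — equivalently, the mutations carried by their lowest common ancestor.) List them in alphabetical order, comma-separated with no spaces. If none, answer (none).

Answer: N747Q,P893M

Derivation:
Accumulating mutations along path to Lambda:
  At Zeta: gained [] -> total []
  At Lambda: gained ['N747Q', 'P893M'] -> total ['N747Q', 'P893M']
Mutations(Lambda) = ['N747Q', 'P893M']
Accumulating mutations along path to Kappa:
  At Zeta: gained [] -> total []
  At Lambda: gained ['N747Q', 'P893M'] -> total ['N747Q', 'P893M']
  At Kappa: gained ['W171Y', 'A935C'] -> total ['A935C', 'N747Q', 'P893M', 'W171Y']
Mutations(Kappa) = ['A935C', 'N747Q', 'P893M', 'W171Y']
Intersection: ['N747Q', 'P893M'] ∩ ['A935C', 'N747Q', 'P893M', 'W171Y'] = ['N747Q', 'P893M']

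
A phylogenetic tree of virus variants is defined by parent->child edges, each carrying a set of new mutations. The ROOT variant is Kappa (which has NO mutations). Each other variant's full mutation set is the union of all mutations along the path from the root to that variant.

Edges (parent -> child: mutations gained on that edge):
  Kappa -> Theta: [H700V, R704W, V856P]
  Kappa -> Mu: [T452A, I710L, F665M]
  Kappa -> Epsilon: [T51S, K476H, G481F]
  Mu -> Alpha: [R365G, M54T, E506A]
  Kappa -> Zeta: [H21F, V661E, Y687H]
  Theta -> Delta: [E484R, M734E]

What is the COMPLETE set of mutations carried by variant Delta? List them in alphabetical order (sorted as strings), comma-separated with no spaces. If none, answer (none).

At Kappa: gained [] -> total []
At Theta: gained ['H700V', 'R704W', 'V856P'] -> total ['H700V', 'R704W', 'V856P']
At Delta: gained ['E484R', 'M734E'] -> total ['E484R', 'H700V', 'M734E', 'R704W', 'V856P']

Answer: E484R,H700V,M734E,R704W,V856P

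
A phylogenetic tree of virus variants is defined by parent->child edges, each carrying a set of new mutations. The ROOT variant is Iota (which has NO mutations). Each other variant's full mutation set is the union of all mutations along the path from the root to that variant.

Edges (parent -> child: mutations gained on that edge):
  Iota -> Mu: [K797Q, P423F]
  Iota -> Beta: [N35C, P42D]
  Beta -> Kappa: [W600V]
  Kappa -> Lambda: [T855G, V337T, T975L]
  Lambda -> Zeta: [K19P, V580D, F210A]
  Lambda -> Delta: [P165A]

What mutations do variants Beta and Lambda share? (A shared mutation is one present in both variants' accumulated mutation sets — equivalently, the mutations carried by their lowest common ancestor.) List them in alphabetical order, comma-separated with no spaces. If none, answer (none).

Answer: N35C,P42D

Derivation:
Accumulating mutations along path to Beta:
  At Iota: gained [] -> total []
  At Beta: gained ['N35C', 'P42D'] -> total ['N35C', 'P42D']
Mutations(Beta) = ['N35C', 'P42D']
Accumulating mutations along path to Lambda:
  At Iota: gained [] -> total []
  At Beta: gained ['N35C', 'P42D'] -> total ['N35C', 'P42D']
  At Kappa: gained ['W600V'] -> total ['N35C', 'P42D', 'W600V']
  At Lambda: gained ['T855G', 'V337T', 'T975L'] -> total ['N35C', 'P42D', 'T855G', 'T975L', 'V337T', 'W600V']
Mutations(Lambda) = ['N35C', 'P42D', 'T855G', 'T975L', 'V337T', 'W600V']
Intersection: ['N35C', 'P42D'] ∩ ['N35C', 'P42D', 'T855G', 'T975L', 'V337T', 'W600V'] = ['N35C', 'P42D']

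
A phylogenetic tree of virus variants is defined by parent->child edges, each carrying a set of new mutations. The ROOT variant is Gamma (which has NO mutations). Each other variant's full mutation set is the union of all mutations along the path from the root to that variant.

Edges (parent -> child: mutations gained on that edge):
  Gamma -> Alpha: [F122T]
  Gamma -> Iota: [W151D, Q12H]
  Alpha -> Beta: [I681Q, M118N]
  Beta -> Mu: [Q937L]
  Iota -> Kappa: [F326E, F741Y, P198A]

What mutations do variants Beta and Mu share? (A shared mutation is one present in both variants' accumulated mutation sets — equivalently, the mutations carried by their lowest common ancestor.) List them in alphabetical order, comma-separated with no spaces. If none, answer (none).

Accumulating mutations along path to Beta:
  At Gamma: gained [] -> total []
  At Alpha: gained ['F122T'] -> total ['F122T']
  At Beta: gained ['I681Q', 'M118N'] -> total ['F122T', 'I681Q', 'M118N']
Mutations(Beta) = ['F122T', 'I681Q', 'M118N']
Accumulating mutations along path to Mu:
  At Gamma: gained [] -> total []
  At Alpha: gained ['F122T'] -> total ['F122T']
  At Beta: gained ['I681Q', 'M118N'] -> total ['F122T', 'I681Q', 'M118N']
  At Mu: gained ['Q937L'] -> total ['F122T', 'I681Q', 'M118N', 'Q937L']
Mutations(Mu) = ['F122T', 'I681Q', 'M118N', 'Q937L']
Intersection: ['F122T', 'I681Q', 'M118N'] ∩ ['F122T', 'I681Q', 'M118N', 'Q937L'] = ['F122T', 'I681Q', 'M118N']

Answer: F122T,I681Q,M118N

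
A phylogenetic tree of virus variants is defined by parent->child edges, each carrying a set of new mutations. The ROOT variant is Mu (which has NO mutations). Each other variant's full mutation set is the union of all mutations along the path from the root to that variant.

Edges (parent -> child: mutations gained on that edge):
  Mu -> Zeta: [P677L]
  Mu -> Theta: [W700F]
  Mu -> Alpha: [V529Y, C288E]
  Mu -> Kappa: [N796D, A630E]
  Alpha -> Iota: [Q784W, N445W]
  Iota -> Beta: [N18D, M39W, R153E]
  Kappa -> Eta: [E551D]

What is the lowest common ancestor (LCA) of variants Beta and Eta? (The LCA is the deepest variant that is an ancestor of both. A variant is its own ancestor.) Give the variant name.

Answer: Mu

Derivation:
Path from root to Beta: Mu -> Alpha -> Iota -> Beta
  ancestors of Beta: {Mu, Alpha, Iota, Beta}
Path from root to Eta: Mu -> Kappa -> Eta
  ancestors of Eta: {Mu, Kappa, Eta}
Common ancestors: {Mu}
Walk up from Eta: Eta (not in ancestors of Beta), Kappa (not in ancestors of Beta), Mu (in ancestors of Beta)
Deepest common ancestor (LCA) = Mu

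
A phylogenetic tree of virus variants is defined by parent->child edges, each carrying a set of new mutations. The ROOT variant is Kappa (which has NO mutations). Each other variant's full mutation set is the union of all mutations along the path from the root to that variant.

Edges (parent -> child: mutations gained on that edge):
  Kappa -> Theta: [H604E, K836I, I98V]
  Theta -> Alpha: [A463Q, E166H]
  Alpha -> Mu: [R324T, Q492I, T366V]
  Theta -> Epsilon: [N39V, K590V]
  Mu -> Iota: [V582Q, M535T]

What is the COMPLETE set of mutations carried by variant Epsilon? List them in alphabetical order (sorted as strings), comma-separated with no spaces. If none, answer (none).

Answer: H604E,I98V,K590V,K836I,N39V

Derivation:
At Kappa: gained [] -> total []
At Theta: gained ['H604E', 'K836I', 'I98V'] -> total ['H604E', 'I98V', 'K836I']
At Epsilon: gained ['N39V', 'K590V'] -> total ['H604E', 'I98V', 'K590V', 'K836I', 'N39V']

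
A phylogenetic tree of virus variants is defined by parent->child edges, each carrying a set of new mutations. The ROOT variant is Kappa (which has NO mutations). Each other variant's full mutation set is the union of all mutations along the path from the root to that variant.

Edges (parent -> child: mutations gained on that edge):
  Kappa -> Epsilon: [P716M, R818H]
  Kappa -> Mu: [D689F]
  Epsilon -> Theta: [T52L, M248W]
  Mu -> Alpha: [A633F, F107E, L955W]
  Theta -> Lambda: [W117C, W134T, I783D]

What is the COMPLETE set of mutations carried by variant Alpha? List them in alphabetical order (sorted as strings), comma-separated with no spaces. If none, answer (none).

Answer: A633F,D689F,F107E,L955W

Derivation:
At Kappa: gained [] -> total []
At Mu: gained ['D689F'] -> total ['D689F']
At Alpha: gained ['A633F', 'F107E', 'L955W'] -> total ['A633F', 'D689F', 'F107E', 'L955W']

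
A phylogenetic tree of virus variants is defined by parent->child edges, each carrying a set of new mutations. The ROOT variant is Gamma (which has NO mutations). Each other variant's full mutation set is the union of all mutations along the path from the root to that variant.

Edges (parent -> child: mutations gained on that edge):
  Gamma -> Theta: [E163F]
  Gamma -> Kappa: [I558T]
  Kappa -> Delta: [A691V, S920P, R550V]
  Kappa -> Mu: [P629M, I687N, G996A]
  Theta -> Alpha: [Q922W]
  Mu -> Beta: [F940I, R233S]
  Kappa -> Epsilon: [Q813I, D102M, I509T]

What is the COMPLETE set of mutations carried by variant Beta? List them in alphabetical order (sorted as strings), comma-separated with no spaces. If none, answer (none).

Answer: F940I,G996A,I558T,I687N,P629M,R233S

Derivation:
At Gamma: gained [] -> total []
At Kappa: gained ['I558T'] -> total ['I558T']
At Mu: gained ['P629M', 'I687N', 'G996A'] -> total ['G996A', 'I558T', 'I687N', 'P629M']
At Beta: gained ['F940I', 'R233S'] -> total ['F940I', 'G996A', 'I558T', 'I687N', 'P629M', 'R233S']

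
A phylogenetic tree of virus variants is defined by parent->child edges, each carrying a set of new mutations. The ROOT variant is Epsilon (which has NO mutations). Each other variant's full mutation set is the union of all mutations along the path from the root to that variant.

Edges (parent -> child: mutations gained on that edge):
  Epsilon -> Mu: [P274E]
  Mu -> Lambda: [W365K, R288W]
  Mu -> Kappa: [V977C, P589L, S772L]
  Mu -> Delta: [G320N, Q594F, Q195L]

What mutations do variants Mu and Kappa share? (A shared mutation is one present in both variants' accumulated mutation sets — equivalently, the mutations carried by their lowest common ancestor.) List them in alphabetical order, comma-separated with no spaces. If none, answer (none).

Answer: P274E

Derivation:
Accumulating mutations along path to Mu:
  At Epsilon: gained [] -> total []
  At Mu: gained ['P274E'] -> total ['P274E']
Mutations(Mu) = ['P274E']
Accumulating mutations along path to Kappa:
  At Epsilon: gained [] -> total []
  At Mu: gained ['P274E'] -> total ['P274E']
  At Kappa: gained ['V977C', 'P589L', 'S772L'] -> total ['P274E', 'P589L', 'S772L', 'V977C']
Mutations(Kappa) = ['P274E', 'P589L', 'S772L', 'V977C']
Intersection: ['P274E'] ∩ ['P274E', 'P589L', 'S772L', 'V977C'] = ['P274E']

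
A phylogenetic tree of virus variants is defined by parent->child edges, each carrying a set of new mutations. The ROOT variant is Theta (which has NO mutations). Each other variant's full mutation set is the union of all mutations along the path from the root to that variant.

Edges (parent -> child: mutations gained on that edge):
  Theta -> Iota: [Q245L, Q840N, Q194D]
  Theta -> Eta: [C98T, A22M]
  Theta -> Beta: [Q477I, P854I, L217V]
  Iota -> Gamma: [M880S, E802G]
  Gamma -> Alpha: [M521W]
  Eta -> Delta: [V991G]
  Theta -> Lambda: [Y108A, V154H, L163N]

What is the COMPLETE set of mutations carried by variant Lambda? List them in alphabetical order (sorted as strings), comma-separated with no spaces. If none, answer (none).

At Theta: gained [] -> total []
At Lambda: gained ['Y108A', 'V154H', 'L163N'] -> total ['L163N', 'V154H', 'Y108A']

Answer: L163N,V154H,Y108A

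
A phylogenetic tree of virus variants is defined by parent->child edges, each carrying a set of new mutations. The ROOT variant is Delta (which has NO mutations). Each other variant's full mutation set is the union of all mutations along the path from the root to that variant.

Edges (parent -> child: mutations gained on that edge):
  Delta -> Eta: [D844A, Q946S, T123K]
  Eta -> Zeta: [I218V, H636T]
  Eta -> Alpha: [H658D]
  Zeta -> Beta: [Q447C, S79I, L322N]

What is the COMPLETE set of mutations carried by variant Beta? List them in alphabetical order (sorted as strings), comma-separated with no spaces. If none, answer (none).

Answer: D844A,H636T,I218V,L322N,Q447C,Q946S,S79I,T123K

Derivation:
At Delta: gained [] -> total []
At Eta: gained ['D844A', 'Q946S', 'T123K'] -> total ['D844A', 'Q946S', 'T123K']
At Zeta: gained ['I218V', 'H636T'] -> total ['D844A', 'H636T', 'I218V', 'Q946S', 'T123K']
At Beta: gained ['Q447C', 'S79I', 'L322N'] -> total ['D844A', 'H636T', 'I218V', 'L322N', 'Q447C', 'Q946S', 'S79I', 'T123K']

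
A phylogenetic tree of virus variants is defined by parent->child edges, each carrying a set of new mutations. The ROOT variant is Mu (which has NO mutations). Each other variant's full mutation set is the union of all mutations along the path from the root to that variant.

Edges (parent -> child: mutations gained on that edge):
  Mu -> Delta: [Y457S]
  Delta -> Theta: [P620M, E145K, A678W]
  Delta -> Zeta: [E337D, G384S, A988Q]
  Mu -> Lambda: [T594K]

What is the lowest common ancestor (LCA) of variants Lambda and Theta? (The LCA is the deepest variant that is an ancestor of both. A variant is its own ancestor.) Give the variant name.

Answer: Mu

Derivation:
Path from root to Lambda: Mu -> Lambda
  ancestors of Lambda: {Mu, Lambda}
Path from root to Theta: Mu -> Delta -> Theta
  ancestors of Theta: {Mu, Delta, Theta}
Common ancestors: {Mu}
Walk up from Theta: Theta (not in ancestors of Lambda), Delta (not in ancestors of Lambda), Mu (in ancestors of Lambda)
Deepest common ancestor (LCA) = Mu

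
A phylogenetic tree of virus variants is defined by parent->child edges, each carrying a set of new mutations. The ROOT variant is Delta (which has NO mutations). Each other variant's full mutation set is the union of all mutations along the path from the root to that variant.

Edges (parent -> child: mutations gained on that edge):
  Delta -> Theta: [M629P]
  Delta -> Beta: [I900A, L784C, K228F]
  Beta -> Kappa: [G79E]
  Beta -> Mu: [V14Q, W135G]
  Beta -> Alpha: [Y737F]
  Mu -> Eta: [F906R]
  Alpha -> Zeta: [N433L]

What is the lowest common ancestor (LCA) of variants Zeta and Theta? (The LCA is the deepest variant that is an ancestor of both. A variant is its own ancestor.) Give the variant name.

Path from root to Zeta: Delta -> Beta -> Alpha -> Zeta
  ancestors of Zeta: {Delta, Beta, Alpha, Zeta}
Path from root to Theta: Delta -> Theta
  ancestors of Theta: {Delta, Theta}
Common ancestors: {Delta}
Walk up from Theta: Theta (not in ancestors of Zeta), Delta (in ancestors of Zeta)
Deepest common ancestor (LCA) = Delta

Answer: Delta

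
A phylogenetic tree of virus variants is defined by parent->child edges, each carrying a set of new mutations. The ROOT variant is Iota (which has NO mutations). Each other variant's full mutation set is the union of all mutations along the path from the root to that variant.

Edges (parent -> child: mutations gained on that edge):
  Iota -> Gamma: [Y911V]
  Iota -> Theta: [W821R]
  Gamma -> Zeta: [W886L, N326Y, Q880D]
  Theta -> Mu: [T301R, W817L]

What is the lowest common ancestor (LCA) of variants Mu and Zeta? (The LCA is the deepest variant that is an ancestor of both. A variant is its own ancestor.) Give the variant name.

Answer: Iota

Derivation:
Path from root to Mu: Iota -> Theta -> Mu
  ancestors of Mu: {Iota, Theta, Mu}
Path from root to Zeta: Iota -> Gamma -> Zeta
  ancestors of Zeta: {Iota, Gamma, Zeta}
Common ancestors: {Iota}
Walk up from Zeta: Zeta (not in ancestors of Mu), Gamma (not in ancestors of Mu), Iota (in ancestors of Mu)
Deepest common ancestor (LCA) = Iota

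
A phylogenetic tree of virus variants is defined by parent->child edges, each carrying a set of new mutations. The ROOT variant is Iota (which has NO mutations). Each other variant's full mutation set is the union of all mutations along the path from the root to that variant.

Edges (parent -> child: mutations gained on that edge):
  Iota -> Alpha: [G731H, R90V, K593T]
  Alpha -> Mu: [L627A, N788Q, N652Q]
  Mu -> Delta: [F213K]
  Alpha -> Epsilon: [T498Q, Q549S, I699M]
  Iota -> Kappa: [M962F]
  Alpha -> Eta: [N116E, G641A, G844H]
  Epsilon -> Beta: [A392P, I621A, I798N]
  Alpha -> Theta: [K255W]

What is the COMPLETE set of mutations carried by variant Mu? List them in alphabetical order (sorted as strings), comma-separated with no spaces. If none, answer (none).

At Iota: gained [] -> total []
At Alpha: gained ['G731H', 'R90V', 'K593T'] -> total ['G731H', 'K593T', 'R90V']
At Mu: gained ['L627A', 'N788Q', 'N652Q'] -> total ['G731H', 'K593T', 'L627A', 'N652Q', 'N788Q', 'R90V']

Answer: G731H,K593T,L627A,N652Q,N788Q,R90V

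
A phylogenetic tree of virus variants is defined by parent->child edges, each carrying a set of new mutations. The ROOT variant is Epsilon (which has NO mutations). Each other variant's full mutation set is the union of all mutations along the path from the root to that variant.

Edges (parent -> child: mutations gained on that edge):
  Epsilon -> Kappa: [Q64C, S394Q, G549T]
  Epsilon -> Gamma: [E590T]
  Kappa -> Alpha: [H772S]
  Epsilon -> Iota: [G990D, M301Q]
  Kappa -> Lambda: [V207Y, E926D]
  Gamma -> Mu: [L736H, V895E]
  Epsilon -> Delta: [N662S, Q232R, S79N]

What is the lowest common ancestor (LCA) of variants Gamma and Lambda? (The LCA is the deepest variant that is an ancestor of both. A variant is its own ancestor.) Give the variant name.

Answer: Epsilon

Derivation:
Path from root to Gamma: Epsilon -> Gamma
  ancestors of Gamma: {Epsilon, Gamma}
Path from root to Lambda: Epsilon -> Kappa -> Lambda
  ancestors of Lambda: {Epsilon, Kappa, Lambda}
Common ancestors: {Epsilon}
Walk up from Lambda: Lambda (not in ancestors of Gamma), Kappa (not in ancestors of Gamma), Epsilon (in ancestors of Gamma)
Deepest common ancestor (LCA) = Epsilon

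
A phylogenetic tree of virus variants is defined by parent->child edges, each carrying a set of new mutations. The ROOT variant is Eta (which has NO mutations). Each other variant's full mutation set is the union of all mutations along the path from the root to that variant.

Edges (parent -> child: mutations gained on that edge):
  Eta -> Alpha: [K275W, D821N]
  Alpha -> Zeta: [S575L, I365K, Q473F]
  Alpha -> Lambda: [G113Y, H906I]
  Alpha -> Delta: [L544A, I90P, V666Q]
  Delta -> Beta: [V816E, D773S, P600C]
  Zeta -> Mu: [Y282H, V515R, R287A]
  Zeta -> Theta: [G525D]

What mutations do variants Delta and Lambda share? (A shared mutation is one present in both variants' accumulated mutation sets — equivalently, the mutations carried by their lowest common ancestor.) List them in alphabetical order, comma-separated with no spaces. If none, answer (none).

Accumulating mutations along path to Delta:
  At Eta: gained [] -> total []
  At Alpha: gained ['K275W', 'D821N'] -> total ['D821N', 'K275W']
  At Delta: gained ['L544A', 'I90P', 'V666Q'] -> total ['D821N', 'I90P', 'K275W', 'L544A', 'V666Q']
Mutations(Delta) = ['D821N', 'I90P', 'K275W', 'L544A', 'V666Q']
Accumulating mutations along path to Lambda:
  At Eta: gained [] -> total []
  At Alpha: gained ['K275W', 'D821N'] -> total ['D821N', 'K275W']
  At Lambda: gained ['G113Y', 'H906I'] -> total ['D821N', 'G113Y', 'H906I', 'K275W']
Mutations(Lambda) = ['D821N', 'G113Y', 'H906I', 'K275W']
Intersection: ['D821N', 'I90P', 'K275W', 'L544A', 'V666Q'] ∩ ['D821N', 'G113Y', 'H906I', 'K275W'] = ['D821N', 'K275W']

Answer: D821N,K275W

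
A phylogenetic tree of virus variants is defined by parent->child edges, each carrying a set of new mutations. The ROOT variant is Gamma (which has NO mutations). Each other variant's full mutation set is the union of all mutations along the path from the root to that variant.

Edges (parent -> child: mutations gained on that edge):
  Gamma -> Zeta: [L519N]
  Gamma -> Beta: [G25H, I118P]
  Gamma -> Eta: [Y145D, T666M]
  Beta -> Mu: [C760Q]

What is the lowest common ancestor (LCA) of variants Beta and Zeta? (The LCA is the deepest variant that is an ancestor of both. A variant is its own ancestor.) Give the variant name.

Answer: Gamma

Derivation:
Path from root to Beta: Gamma -> Beta
  ancestors of Beta: {Gamma, Beta}
Path from root to Zeta: Gamma -> Zeta
  ancestors of Zeta: {Gamma, Zeta}
Common ancestors: {Gamma}
Walk up from Zeta: Zeta (not in ancestors of Beta), Gamma (in ancestors of Beta)
Deepest common ancestor (LCA) = Gamma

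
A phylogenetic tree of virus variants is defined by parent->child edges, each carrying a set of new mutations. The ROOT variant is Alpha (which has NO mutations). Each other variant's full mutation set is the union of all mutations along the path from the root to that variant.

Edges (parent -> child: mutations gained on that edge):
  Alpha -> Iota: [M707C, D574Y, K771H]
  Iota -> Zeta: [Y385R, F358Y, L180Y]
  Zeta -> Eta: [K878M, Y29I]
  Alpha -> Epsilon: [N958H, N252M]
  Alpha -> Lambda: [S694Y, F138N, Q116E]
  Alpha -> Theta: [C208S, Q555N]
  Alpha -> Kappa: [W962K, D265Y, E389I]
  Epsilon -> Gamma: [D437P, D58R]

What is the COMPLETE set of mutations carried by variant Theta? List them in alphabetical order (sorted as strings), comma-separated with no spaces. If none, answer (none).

Answer: C208S,Q555N

Derivation:
At Alpha: gained [] -> total []
At Theta: gained ['C208S', 'Q555N'] -> total ['C208S', 'Q555N']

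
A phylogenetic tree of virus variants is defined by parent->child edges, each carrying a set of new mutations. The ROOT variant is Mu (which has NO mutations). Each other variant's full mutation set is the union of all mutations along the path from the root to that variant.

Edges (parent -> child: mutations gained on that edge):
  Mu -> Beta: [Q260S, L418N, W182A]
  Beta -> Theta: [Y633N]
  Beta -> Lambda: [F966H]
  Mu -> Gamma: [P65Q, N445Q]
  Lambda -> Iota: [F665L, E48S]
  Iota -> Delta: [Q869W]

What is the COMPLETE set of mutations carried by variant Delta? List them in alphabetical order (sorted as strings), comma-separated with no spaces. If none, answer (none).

Answer: E48S,F665L,F966H,L418N,Q260S,Q869W,W182A

Derivation:
At Mu: gained [] -> total []
At Beta: gained ['Q260S', 'L418N', 'W182A'] -> total ['L418N', 'Q260S', 'W182A']
At Lambda: gained ['F966H'] -> total ['F966H', 'L418N', 'Q260S', 'W182A']
At Iota: gained ['F665L', 'E48S'] -> total ['E48S', 'F665L', 'F966H', 'L418N', 'Q260S', 'W182A']
At Delta: gained ['Q869W'] -> total ['E48S', 'F665L', 'F966H', 'L418N', 'Q260S', 'Q869W', 'W182A']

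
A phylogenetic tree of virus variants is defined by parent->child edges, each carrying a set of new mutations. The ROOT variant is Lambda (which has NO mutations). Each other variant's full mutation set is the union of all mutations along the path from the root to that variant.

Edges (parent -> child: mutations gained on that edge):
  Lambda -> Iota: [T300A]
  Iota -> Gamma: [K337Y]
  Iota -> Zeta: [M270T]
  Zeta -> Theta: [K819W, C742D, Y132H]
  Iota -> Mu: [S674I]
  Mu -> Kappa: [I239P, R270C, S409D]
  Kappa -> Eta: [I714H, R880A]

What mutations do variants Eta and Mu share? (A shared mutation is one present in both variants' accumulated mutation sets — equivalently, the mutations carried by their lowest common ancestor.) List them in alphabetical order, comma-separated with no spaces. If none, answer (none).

Answer: S674I,T300A

Derivation:
Accumulating mutations along path to Eta:
  At Lambda: gained [] -> total []
  At Iota: gained ['T300A'] -> total ['T300A']
  At Mu: gained ['S674I'] -> total ['S674I', 'T300A']
  At Kappa: gained ['I239P', 'R270C', 'S409D'] -> total ['I239P', 'R270C', 'S409D', 'S674I', 'T300A']
  At Eta: gained ['I714H', 'R880A'] -> total ['I239P', 'I714H', 'R270C', 'R880A', 'S409D', 'S674I', 'T300A']
Mutations(Eta) = ['I239P', 'I714H', 'R270C', 'R880A', 'S409D', 'S674I', 'T300A']
Accumulating mutations along path to Mu:
  At Lambda: gained [] -> total []
  At Iota: gained ['T300A'] -> total ['T300A']
  At Mu: gained ['S674I'] -> total ['S674I', 'T300A']
Mutations(Mu) = ['S674I', 'T300A']
Intersection: ['I239P', 'I714H', 'R270C', 'R880A', 'S409D', 'S674I', 'T300A'] ∩ ['S674I', 'T300A'] = ['S674I', 'T300A']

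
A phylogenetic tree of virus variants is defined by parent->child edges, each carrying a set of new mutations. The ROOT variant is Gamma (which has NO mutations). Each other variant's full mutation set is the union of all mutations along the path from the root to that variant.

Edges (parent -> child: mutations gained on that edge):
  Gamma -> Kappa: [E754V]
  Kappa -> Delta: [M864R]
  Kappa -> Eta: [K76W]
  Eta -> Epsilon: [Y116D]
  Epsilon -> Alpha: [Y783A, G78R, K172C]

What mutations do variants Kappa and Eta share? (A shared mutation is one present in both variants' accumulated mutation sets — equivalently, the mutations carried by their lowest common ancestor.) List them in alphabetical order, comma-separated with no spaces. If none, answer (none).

Accumulating mutations along path to Kappa:
  At Gamma: gained [] -> total []
  At Kappa: gained ['E754V'] -> total ['E754V']
Mutations(Kappa) = ['E754V']
Accumulating mutations along path to Eta:
  At Gamma: gained [] -> total []
  At Kappa: gained ['E754V'] -> total ['E754V']
  At Eta: gained ['K76W'] -> total ['E754V', 'K76W']
Mutations(Eta) = ['E754V', 'K76W']
Intersection: ['E754V'] ∩ ['E754V', 'K76W'] = ['E754V']

Answer: E754V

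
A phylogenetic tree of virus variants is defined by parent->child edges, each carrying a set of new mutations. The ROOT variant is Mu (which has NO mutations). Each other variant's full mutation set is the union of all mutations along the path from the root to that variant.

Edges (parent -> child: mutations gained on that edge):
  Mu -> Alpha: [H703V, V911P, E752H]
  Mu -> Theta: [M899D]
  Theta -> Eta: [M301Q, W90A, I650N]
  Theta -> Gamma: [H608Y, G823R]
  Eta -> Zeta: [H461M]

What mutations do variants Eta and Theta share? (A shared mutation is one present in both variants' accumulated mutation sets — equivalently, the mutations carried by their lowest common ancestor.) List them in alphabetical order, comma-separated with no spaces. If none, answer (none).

Accumulating mutations along path to Eta:
  At Mu: gained [] -> total []
  At Theta: gained ['M899D'] -> total ['M899D']
  At Eta: gained ['M301Q', 'W90A', 'I650N'] -> total ['I650N', 'M301Q', 'M899D', 'W90A']
Mutations(Eta) = ['I650N', 'M301Q', 'M899D', 'W90A']
Accumulating mutations along path to Theta:
  At Mu: gained [] -> total []
  At Theta: gained ['M899D'] -> total ['M899D']
Mutations(Theta) = ['M899D']
Intersection: ['I650N', 'M301Q', 'M899D', 'W90A'] ∩ ['M899D'] = ['M899D']

Answer: M899D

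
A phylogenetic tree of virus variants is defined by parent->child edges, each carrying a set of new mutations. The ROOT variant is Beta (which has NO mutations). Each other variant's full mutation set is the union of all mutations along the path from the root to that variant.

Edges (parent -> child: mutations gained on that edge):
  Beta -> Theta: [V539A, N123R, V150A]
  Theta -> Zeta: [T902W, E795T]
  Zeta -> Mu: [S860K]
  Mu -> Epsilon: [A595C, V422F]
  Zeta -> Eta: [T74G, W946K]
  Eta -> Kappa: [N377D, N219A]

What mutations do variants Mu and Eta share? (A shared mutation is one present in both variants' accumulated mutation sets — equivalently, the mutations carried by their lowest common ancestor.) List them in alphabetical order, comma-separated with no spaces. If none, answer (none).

Answer: E795T,N123R,T902W,V150A,V539A

Derivation:
Accumulating mutations along path to Mu:
  At Beta: gained [] -> total []
  At Theta: gained ['V539A', 'N123R', 'V150A'] -> total ['N123R', 'V150A', 'V539A']
  At Zeta: gained ['T902W', 'E795T'] -> total ['E795T', 'N123R', 'T902W', 'V150A', 'V539A']
  At Mu: gained ['S860K'] -> total ['E795T', 'N123R', 'S860K', 'T902W', 'V150A', 'V539A']
Mutations(Mu) = ['E795T', 'N123R', 'S860K', 'T902W', 'V150A', 'V539A']
Accumulating mutations along path to Eta:
  At Beta: gained [] -> total []
  At Theta: gained ['V539A', 'N123R', 'V150A'] -> total ['N123R', 'V150A', 'V539A']
  At Zeta: gained ['T902W', 'E795T'] -> total ['E795T', 'N123R', 'T902W', 'V150A', 'V539A']
  At Eta: gained ['T74G', 'W946K'] -> total ['E795T', 'N123R', 'T74G', 'T902W', 'V150A', 'V539A', 'W946K']
Mutations(Eta) = ['E795T', 'N123R', 'T74G', 'T902W', 'V150A', 'V539A', 'W946K']
Intersection: ['E795T', 'N123R', 'S860K', 'T902W', 'V150A', 'V539A'] ∩ ['E795T', 'N123R', 'T74G', 'T902W', 'V150A', 'V539A', 'W946K'] = ['E795T', 'N123R', 'T902W', 'V150A', 'V539A']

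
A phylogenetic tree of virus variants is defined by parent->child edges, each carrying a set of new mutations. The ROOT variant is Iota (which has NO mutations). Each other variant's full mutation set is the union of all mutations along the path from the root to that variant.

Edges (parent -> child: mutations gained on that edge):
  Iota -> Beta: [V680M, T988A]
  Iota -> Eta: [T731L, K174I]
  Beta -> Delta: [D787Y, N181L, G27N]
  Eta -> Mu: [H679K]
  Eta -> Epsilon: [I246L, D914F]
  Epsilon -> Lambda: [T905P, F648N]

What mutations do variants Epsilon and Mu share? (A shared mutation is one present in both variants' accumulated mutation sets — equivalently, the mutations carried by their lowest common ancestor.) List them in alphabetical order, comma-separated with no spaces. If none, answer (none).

Accumulating mutations along path to Epsilon:
  At Iota: gained [] -> total []
  At Eta: gained ['T731L', 'K174I'] -> total ['K174I', 'T731L']
  At Epsilon: gained ['I246L', 'D914F'] -> total ['D914F', 'I246L', 'K174I', 'T731L']
Mutations(Epsilon) = ['D914F', 'I246L', 'K174I', 'T731L']
Accumulating mutations along path to Mu:
  At Iota: gained [] -> total []
  At Eta: gained ['T731L', 'K174I'] -> total ['K174I', 'T731L']
  At Mu: gained ['H679K'] -> total ['H679K', 'K174I', 'T731L']
Mutations(Mu) = ['H679K', 'K174I', 'T731L']
Intersection: ['D914F', 'I246L', 'K174I', 'T731L'] ∩ ['H679K', 'K174I', 'T731L'] = ['K174I', 'T731L']

Answer: K174I,T731L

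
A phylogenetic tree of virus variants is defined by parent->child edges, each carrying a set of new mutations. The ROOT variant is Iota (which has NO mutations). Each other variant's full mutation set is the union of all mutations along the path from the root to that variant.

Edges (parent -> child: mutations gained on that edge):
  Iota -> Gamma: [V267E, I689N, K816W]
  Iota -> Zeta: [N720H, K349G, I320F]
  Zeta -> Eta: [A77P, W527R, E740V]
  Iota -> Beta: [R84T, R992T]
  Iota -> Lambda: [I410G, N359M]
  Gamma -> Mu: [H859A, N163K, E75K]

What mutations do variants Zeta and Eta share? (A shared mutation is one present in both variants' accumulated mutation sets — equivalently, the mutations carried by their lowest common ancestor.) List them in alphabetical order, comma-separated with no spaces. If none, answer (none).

Answer: I320F,K349G,N720H

Derivation:
Accumulating mutations along path to Zeta:
  At Iota: gained [] -> total []
  At Zeta: gained ['N720H', 'K349G', 'I320F'] -> total ['I320F', 'K349G', 'N720H']
Mutations(Zeta) = ['I320F', 'K349G', 'N720H']
Accumulating mutations along path to Eta:
  At Iota: gained [] -> total []
  At Zeta: gained ['N720H', 'K349G', 'I320F'] -> total ['I320F', 'K349G', 'N720H']
  At Eta: gained ['A77P', 'W527R', 'E740V'] -> total ['A77P', 'E740V', 'I320F', 'K349G', 'N720H', 'W527R']
Mutations(Eta) = ['A77P', 'E740V', 'I320F', 'K349G', 'N720H', 'W527R']
Intersection: ['I320F', 'K349G', 'N720H'] ∩ ['A77P', 'E740V', 'I320F', 'K349G', 'N720H', 'W527R'] = ['I320F', 'K349G', 'N720H']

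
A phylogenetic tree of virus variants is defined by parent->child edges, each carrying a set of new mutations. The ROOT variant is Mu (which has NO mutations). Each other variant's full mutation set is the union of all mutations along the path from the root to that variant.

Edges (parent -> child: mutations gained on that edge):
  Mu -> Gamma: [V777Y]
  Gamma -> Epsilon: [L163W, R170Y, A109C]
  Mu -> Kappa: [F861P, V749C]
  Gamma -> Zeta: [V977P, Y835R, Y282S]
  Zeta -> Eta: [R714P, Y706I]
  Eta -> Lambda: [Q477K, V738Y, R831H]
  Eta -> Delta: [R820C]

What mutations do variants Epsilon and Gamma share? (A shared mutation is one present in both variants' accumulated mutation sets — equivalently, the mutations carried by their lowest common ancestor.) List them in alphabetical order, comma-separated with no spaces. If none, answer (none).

Accumulating mutations along path to Epsilon:
  At Mu: gained [] -> total []
  At Gamma: gained ['V777Y'] -> total ['V777Y']
  At Epsilon: gained ['L163W', 'R170Y', 'A109C'] -> total ['A109C', 'L163W', 'R170Y', 'V777Y']
Mutations(Epsilon) = ['A109C', 'L163W', 'R170Y', 'V777Y']
Accumulating mutations along path to Gamma:
  At Mu: gained [] -> total []
  At Gamma: gained ['V777Y'] -> total ['V777Y']
Mutations(Gamma) = ['V777Y']
Intersection: ['A109C', 'L163W', 'R170Y', 'V777Y'] ∩ ['V777Y'] = ['V777Y']

Answer: V777Y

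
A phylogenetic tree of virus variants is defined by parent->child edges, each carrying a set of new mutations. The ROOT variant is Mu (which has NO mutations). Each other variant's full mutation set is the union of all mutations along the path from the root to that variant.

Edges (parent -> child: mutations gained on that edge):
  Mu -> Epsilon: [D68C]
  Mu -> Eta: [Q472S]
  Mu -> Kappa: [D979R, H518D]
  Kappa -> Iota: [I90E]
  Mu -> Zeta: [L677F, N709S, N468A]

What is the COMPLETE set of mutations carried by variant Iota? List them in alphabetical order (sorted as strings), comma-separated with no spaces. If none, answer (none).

Answer: D979R,H518D,I90E

Derivation:
At Mu: gained [] -> total []
At Kappa: gained ['D979R', 'H518D'] -> total ['D979R', 'H518D']
At Iota: gained ['I90E'] -> total ['D979R', 'H518D', 'I90E']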